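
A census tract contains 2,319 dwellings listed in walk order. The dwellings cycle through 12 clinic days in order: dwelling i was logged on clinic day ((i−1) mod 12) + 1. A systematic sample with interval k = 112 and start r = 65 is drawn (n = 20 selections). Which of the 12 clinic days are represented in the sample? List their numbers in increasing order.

1, 5, 9

Consecutive selections differ by k = 112, so their clinic day numbers differ by 112 mod 12 = 4.
gcd(112, 12) = 4, so the sample visits 12/4 = 3 distinct residues mod 12.
Start 65 is clinic day 5; the clinic days hit are 1, 5, 9.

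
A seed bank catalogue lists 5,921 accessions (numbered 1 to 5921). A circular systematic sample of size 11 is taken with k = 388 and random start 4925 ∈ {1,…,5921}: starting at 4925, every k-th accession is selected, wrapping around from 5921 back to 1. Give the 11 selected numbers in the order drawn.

Selection 1: 4925
Selection 2: 4925 + 388 = 5313
Selection 3: 5313 + 388 = 5701
Selection 4: 5701 + 388 = 6089 → 6089 − 5921 = 168
Selection 5: 168 + 388 = 556
Selection 6: 556 + 388 = 944
Selection 7: 944 + 388 = 1332
Selection 8: 1332 + 388 = 1720
Selection 9: 1720 + 388 = 2108
Selection 10: 2108 + 388 = 2496
Selection 11: 2496 + 388 = 2884

4925, 5313, 5701, 168, 556, 944, 1332, 1720, 2108, 2496, 2884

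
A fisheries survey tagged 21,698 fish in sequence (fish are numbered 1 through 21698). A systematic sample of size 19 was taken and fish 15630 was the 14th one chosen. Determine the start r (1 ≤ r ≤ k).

k = 21698/19 = 1142
r = 15630 − (14−1)×1142 = 15630 − 14846 = 784

784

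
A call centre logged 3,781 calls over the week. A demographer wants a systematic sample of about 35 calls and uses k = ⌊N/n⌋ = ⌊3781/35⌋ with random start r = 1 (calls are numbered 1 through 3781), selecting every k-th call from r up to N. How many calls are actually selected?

36

k = ⌊3781/35⌋ = 108
Achieved size = ⌊(3781 − 1)/108⌋ + 1 = ⌊3780/108⌋ + 1 = 35 + 1 = 36
(last selection: 1 + 35×108 = 3781 ≤ 3781; next would be 3889 > 3781)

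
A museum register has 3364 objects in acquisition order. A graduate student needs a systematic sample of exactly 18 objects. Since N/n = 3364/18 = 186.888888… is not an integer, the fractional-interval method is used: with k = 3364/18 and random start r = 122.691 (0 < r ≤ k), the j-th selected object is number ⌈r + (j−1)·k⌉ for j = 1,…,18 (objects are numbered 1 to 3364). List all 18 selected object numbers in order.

123, 310, 497, 684, 871, 1058, 1245, 1431, 1618, 1805, 1992, 2179, 2366, 2553, 2740, 2927, 3113, 3300

j=1: r + 0k = 122.691 → ⌈·⌉ = 123
j=2: r + 1k = 309.579888… → ⌈·⌉ = 310
j=3: r + 2k = 496.468777… → ⌈·⌉ = 497
j=4: r + 3k = 683.357666… → ⌈·⌉ = 684
j=5: r + 4k = 870.246555… → ⌈·⌉ = 871
j=6: r + 5k = 1057.135444… → ⌈·⌉ = 1058
j=7: r + 6k = 1244.024333… → ⌈·⌉ = 1245
j=8: r + 7k = 1430.913222… → ⌈·⌉ = 1431
j=9: r + 8k = 1617.802111… → ⌈·⌉ = 1618
j=10: r + 9k = 1804.691 → ⌈·⌉ = 1805
j=11: r + 10k = 1991.579888… → ⌈·⌉ = 1992
j=12: r + 11k = 2178.468777… → ⌈·⌉ = 2179
j=13: r + 12k = 2365.357666… → ⌈·⌉ = 2366
j=14: r + 13k = 2552.246555… → ⌈·⌉ = 2553
j=15: r + 14k = 2739.135444… → ⌈·⌉ = 2740
j=16: r + 15k = 2926.024333… → ⌈·⌉ = 2927
j=17: r + 16k = 3112.913222… → ⌈·⌉ = 3113
j=18: r + 17k = 3299.802111… → ⌈·⌉ = 3300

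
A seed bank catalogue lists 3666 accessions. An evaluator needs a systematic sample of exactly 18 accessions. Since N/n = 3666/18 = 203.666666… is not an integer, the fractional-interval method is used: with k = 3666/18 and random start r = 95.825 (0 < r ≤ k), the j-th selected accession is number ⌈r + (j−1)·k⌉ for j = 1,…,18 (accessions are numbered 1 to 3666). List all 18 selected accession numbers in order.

j=1: r + 0k = 95.825 → ⌈·⌉ = 96
j=2: r + 1k = 299.491666… → ⌈·⌉ = 300
j=3: r + 2k = 503.158333… → ⌈·⌉ = 504
j=4: r + 3k = 706.825 → ⌈·⌉ = 707
j=5: r + 4k = 910.491666… → ⌈·⌉ = 911
j=6: r + 5k = 1114.158333… → ⌈·⌉ = 1115
j=7: r + 6k = 1317.825 → ⌈·⌉ = 1318
j=8: r + 7k = 1521.491666… → ⌈·⌉ = 1522
j=9: r + 8k = 1725.158333… → ⌈·⌉ = 1726
j=10: r + 9k = 1928.825 → ⌈·⌉ = 1929
j=11: r + 10k = 2132.491666… → ⌈·⌉ = 2133
j=12: r + 11k = 2336.158333… → ⌈·⌉ = 2337
j=13: r + 12k = 2539.825 → ⌈·⌉ = 2540
j=14: r + 13k = 2743.491666… → ⌈·⌉ = 2744
j=15: r + 14k = 2947.158333… → ⌈·⌉ = 2948
j=16: r + 15k = 3150.825 → ⌈·⌉ = 3151
j=17: r + 16k = 3354.491666… → ⌈·⌉ = 3355
j=18: r + 17k = 3558.158333… → ⌈·⌉ = 3559

96, 300, 504, 707, 911, 1115, 1318, 1522, 1726, 1929, 2133, 2337, 2540, 2744, 2948, 3151, 3355, 3559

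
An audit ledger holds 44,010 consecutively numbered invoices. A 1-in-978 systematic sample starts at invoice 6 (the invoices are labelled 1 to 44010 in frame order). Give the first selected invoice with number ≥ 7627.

7830

k = 978
Steps past start: ⌈(7627 − 6)/978⌉ = ⌈7621/978⌉ = 8
Selected invoice: 6 + 8×978 = 7830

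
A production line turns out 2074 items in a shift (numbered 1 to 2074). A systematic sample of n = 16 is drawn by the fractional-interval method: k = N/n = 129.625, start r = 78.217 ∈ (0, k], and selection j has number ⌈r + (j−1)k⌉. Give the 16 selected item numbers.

79, 208, 338, 468, 597, 727, 856, 986, 1116, 1245, 1375, 1505, 1634, 1764, 1893, 2023

j=1: r + 0k = 78.217 → ⌈·⌉ = 79
j=2: r + 1k = 207.842 → ⌈·⌉ = 208
j=3: r + 2k = 337.467 → ⌈·⌉ = 338
j=4: r + 3k = 467.092 → ⌈·⌉ = 468
j=5: r + 4k = 596.717 → ⌈·⌉ = 597
j=6: r + 5k = 726.342 → ⌈·⌉ = 727
j=7: r + 6k = 855.967 → ⌈·⌉ = 856
j=8: r + 7k = 985.592 → ⌈·⌉ = 986
j=9: r + 8k = 1115.217 → ⌈·⌉ = 1116
j=10: r + 9k = 1244.842 → ⌈·⌉ = 1245
j=11: r + 10k = 1374.467 → ⌈·⌉ = 1375
j=12: r + 11k = 1504.092 → ⌈·⌉ = 1505
j=13: r + 12k = 1633.717 → ⌈·⌉ = 1634
j=14: r + 13k = 1763.342 → ⌈·⌉ = 1764
j=15: r + 14k = 1892.967 → ⌈·⌉ = 1893
j=16: r + 15k = 2022.592 → ⌈·⌉ = 2023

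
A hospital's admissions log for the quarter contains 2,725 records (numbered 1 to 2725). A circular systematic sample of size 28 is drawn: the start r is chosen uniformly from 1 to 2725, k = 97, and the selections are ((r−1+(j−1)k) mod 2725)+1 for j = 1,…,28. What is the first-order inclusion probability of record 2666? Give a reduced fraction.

28/2725

For each position j, as r ranges over 1…2725 the j-th selection hits every record exactly once, so record 2666 is selected for exactly 28 of the 2725 starts.
Inclusion probability = 28/2725.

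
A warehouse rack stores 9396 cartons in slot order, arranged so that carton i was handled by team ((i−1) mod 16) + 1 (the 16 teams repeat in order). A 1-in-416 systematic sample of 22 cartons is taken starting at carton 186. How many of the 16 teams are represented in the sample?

1

Consecutive selections differ by k = 416, so their team numbers differ by 416 mod 16 = 0.
gcd(416, 16) = 16, so the sample visits 16/16 = 1 distinct residues mod 16.
Start 186 is team 10; the teams hit are 10.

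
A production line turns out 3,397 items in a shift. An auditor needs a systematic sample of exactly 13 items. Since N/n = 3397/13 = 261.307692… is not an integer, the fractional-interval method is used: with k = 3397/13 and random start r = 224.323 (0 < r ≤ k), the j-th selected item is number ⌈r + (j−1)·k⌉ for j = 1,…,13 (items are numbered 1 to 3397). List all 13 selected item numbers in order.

j=1: r + 0k = 224.323 → ⌈·⌉ = 225
j=2: r + 1k = 485.630692… → ⌈·⌉ = 486
j=3: r + 2k = 746.938384… → ⌈·⌉ = 747
j=4: r + 3k = 1008.246076… → ⌈·⌉ = 1009
j=5: r + 4k = 1269.553769… → ⌈·⌉ = 1270
j=6: r + 5k = 1530.861461… → ⌈·⌉ = 1531
j=7: r + 6k = 1792.169153… → ⌈·⌉ = 1793
j=8: r + 7k = 2053.476846… → ⌈·⌉ = 2054
j=9: r + 8k = 2314.784538… → ⌈·⌉ = 2315
j=10: r + 9k = 2576.092230… → ⌈·⌉ = 2577
j=11: r + 10k = 2837.399923… → ⌈·⌉ = 2838
j=12: r + 11k = 3098.707615… → ⌈·⌉ = 3099
j=13: r + 12k = 3360.015307… → ⌈·⌉ = 3361

225, 486, 747, 1009, 1270, 1531, 1793, 2054, 2315, 2577, 2838, 3099, 3361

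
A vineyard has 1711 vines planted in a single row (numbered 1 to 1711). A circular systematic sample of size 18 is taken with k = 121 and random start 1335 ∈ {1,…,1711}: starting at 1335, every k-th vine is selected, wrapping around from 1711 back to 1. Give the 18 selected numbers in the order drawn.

1335, 1456, 1577, 1698, 108, 229, 350, 471, 592, 713, 834, 955, 1076, 1197, 1318, 1439, 1560, 1681

Selection 1: 1335
Selection 2: 1335 + 121 = 1456
Selection 3: 1456 + 121 = 1577
Selection 4: 1577 + 121 = 1698
Selection 5: 1698 + 121 = 1819 → 1819 − 1711 = 108
Selection 6: 108 + 121 = 229
Selection 7: 229 + 121 = 350
Selection 8: 350 + 121 = 471
Selection 9: 471 + 121 = 592
Selection 10: 592 + 121 = 713
Selection 11: 713 + 121 = 834
Selection 12: 834 + 121 = 955
Selection 13: 955 + 121 = 1076
Selection 14: 1076 + 121 = 1197
Selection 15: 1197 + 121 = 1318
Selection 16: 1318 + 121 = 1439
Selection 17: 1439 + 121 = 1560
Selection 18: 1560 + 121 = 1681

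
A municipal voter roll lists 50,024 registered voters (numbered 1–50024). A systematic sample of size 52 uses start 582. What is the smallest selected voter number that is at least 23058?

23670

k = 50024/52 = 962
Steps past start: ⌈(23058 − 582)/962⌉ = ⌈22476/962⌉ = 24
Selected voter: 582 + 24×962 = 23670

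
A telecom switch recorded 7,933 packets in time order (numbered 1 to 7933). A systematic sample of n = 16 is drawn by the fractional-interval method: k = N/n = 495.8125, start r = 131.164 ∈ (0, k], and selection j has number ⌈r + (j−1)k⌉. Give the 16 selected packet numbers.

132, 627, 1123, 1619, 2115, 2611, 3107, 3602, 4098, 4594, 5090, 5586, 6081, 6577, 7073, 7569

j=1: r + 0k = 131.164 → ⌈·⌉ = 132
j=2: r + 1k = 626.9765 → ⌈·⌉ = 627
j=3: r + 2k = 1122.789 → ⌈·⌉ = 1123
j=4: r + 3k = 1618.6015 → ⌈·⌉ = 1619
j=5: r + 4k = 2114.414 → ⌈·⌉ = 2115
j=6: r + 5k = 2610.2265 → ⌈·⌉ = 2611
j=7: r + 6k = 3106.039 → ⌈·⌉ = 3107
j=8: r + 7k = 3601.8515 → ⌈·⌉ = 3602
j=9: r + 8k = 4097.664 → ⌈·⌉ = 4098
j=10: r + 9k = 4593.4765 → ⌈·⌉ = 4594
j=11: r + 10k = 5089.289 → ⌈·⌉ = 5090
j=12: r + 11k = 5585.1015 → ⌈·⌉ = 5586
j=13: r + 12k = 6080.914 → ⌈·⌉ = 6081
j=14: r + 13k = 6576.7265 → ⌈·⌉ = 6577
j=15: r + 14k = 7072.539 → ⌈·⌉ = 7073
j=16: r + 15k = 7568.3515 → ⌈·⌉ = 7569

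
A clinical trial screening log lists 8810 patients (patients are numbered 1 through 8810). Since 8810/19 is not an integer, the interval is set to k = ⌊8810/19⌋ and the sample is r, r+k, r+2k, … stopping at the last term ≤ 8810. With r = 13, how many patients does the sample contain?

20

k = ⌊8810/19⌋ = 463
Achieved size = ⌊(8810 − 13)/463⌋ + 1 = ⌊8797/463⌋ + 1 = 19 + 1 = 20
(last selection: 13 + 19×463 = 8810 ≤ 8810; next would be 9273 > 8810)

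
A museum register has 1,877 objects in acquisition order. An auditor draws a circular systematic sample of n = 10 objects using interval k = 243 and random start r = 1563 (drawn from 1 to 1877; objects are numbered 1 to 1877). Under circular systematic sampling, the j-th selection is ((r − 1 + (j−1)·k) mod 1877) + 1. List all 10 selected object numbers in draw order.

1563, 1806, 172, 415, 658, 901, 1144, 1387, 1630, 1873

Selection 1: 1563
Selection 2: 1563 + 243 = 1806
Selection 3: 1806 + 243 = 2049 → 2049 − 1877 = 172
Selection 4: 172 + 243 = 415
Selection 5: 415 + 243 = 658
Selection 6: 658 + 243 = 901
Selection 7: 901 + 243 = 1144
Selection 8: 1144 + 243 = 1387
Selection 9: 1387 + 243 = 1630
Selection 10: 1630 + 243 = 1873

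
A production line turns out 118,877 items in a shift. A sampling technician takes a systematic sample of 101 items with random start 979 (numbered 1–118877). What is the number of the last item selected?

k = 118877/101 = 1177
101st selection = r + (101−1)·k = 979 + 100×1177 = 979 + 117700 = 118679

118679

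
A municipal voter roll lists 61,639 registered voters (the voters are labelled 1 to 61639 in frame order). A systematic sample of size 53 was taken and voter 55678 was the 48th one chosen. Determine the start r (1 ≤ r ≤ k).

1017

k = 61639/53 = 1163
r = 55678 − (48−1)×1163 = 55678 − 54661 = 1017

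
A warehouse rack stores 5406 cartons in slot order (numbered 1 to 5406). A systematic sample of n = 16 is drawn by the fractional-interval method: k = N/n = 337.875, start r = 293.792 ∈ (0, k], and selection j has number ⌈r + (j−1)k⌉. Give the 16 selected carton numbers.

294, 632, 970, 1308, 1646, 1984, 2322, 2659, 2997, 3335, 3673, 4011, 4349, 4687, 5025, 5362

j=1: r + 0k = 293.792 → ⌈·⌉ = 294
j=2: r + 1k = 631.667 → ⌈·⌉ = 632
j=3: r + 2k = 969.542 → ⌈·⌉ = 970
j=4: r + 3k = 1307.417 → ⌈·⌉ = 1308
j=5: r + 4k = 1645.292 → ⌈·⌉ = 1646
j=6: r + 5k = 1983.167 → ⌈·⌉ = 1984
j=7: r + 6k = 2321.042 → ⌈·⌉ = 2322
j=8: r + 7k = 2658.917 → ⌈·⌉ = 2659
j=9: r + 8k = 2996.792 → ⌈·⌉ = 2997
j=10: r + 9k = 3334.667 → ⌈·⌉ = 3335
j=11: r + 10k = 3672.542 → ⌈·⌉ = 3673
j=12: r + 11k = 4010.417 → ⌈·⌉ = 4011
j=13: r + 12k = 4348.292 → ⌈·⌉ = 4349
j=14: r + 13k = 4686.167 → ⌈·⌉ = 4687
j=15: r + 14k = 5024.042 → ⌈·⌉ = 5025
j=16: r + 15k = 5361.917 → ⌈·⌉ = 5362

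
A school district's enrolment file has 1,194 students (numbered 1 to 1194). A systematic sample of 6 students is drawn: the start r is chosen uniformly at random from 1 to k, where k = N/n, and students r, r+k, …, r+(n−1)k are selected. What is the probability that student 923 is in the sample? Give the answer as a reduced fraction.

1/199

k = 1194/6 = 199.
Student 923 is selected iff r ≡ 923 (mod 199); exactly one such r in {1,…,199}.
Inclusion probability = 1/199.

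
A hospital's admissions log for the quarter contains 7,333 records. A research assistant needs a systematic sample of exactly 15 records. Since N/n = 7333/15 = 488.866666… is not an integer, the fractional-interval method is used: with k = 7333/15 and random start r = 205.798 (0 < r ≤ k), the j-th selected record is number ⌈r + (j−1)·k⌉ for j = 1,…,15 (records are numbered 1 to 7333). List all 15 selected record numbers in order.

206, 695, 1184, 1673, 2162, 2651, 3139, 3628, 4117, 4606, 5095, 5584, 6073, 6562, 7050

j=1: r + 0k = 205.798 → ⌈·⌉ = 206
j=2: r + 1k = 694.664666… → ⌈·⌉ = 695
j=3: r + 2k = 1183.531333… → ⌈·⌉ = 1184
j=4: r + 3k = 1672.398 → ⌈·⌉ = 1673
j=5: r + 4k = 2161.264666… → ⌈·⌉ = 2162
j=6: r + 5k = 2650.131333… → ⌈·⌉ = 2651
j=7: r + 6k = 3138.998 → ⌈·⌉ = 3139
j=8: r + 7k = 3627.864666… → ⌈·⌉ = 3628
j=9: r + 8k = 4116.731333… → ⌈·⌉ = 4117
j=10: r + 9k = 4605.598 → ⌈·⌉ = 4606
j=11: r + 10k = 5094.464666… → ⌈·⌉ = 5095
j=12: r + 11k = 5583.331333… → ⌈·⌉ = 5584
j=13: r + 12k = 6072.198 → ⌈·⌉ = 6073
j=14: r + 13k = 6561.064666… → ⌈·⌉ = 6562
j=15: r + 14k = 7049.931333… → ⌈·⌉ = 7050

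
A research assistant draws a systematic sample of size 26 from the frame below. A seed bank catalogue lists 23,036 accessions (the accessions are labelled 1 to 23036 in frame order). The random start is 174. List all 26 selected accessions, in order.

174, 1060, 1946, 2832, 3718, 4604, 5490, 6376, 7262, 8148, 9034, 9920, 10806, 11692, 12578, 13464, 14350, 15236, 16122, 17008, 17894, 18780, 19666, 20552, 21438, 22324

k = N/n = 23036/26 = 886
accession 1: 174
accession 2: 174 + 886 = 1060
accession 3: 1060 + 886 = 1946
accession 4: 1946 + 886 = 2832
accession 5: 2832 + 886 = 3718
accession 6: 3718 + 886 = 4604
accession 7: 4604 + 886 = 5490
accession 8: 5490 + 886 = 6376
accession 9: 6376 + 886 = 7262
accession 10: 7262 + 886 = 8148
accession 11: 8148 + 886 = 9034
accession 12: 9034 + 886 = 9920
accession 13: 9920 + 886 = 10806
accession 14: 10806 + 886 = 11692
accession 15: 11692 + 886 = 12578
accession 16: 12578 + 886 = 13464
accession 17: 13464 + 886 = 14350
accession 18: 14350 + 886 = 15236
accession 19: 15236 + 886 = 16122
accession 20: 16122 + 886 = 17008
accession 21: 17008 + 886 = 17894
accession 22: 17894 + 886 = 18780
accession 23: 18780 + 886 = 19666
accession 24: 19666 + 886 = 20552
accession 25: 20552 + 886 = 21438
accession 26: 21438 + 886 = 22324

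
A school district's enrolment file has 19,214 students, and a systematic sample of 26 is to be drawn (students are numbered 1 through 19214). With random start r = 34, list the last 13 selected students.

k = N/n = 19214/26 = 739
14th selection = 34 + 13×739 = 9641
15th: 9641 + 739 = 10380
16th: 10380 + 739 = 11119
17th: 11119 + 739 = 11858
18th: 11858 + 739 = 12597
19th: 12597 + 739 = 13336
20th: 13336 + 739 = 14075
21st: 14075 + 739 = 14814
22nd: 14814 + 739 = 15553
23rd: 15553 + 739 = 16292
24th: 16292 + 739 = 17031
25th: 17031 + 739 = 17770
26th: 17770 + 739 = 18509

9641, 10380, 11119, 11858, 12597, 13336, 14075, 14814, 15553, 16292, 17031, 17770, 18509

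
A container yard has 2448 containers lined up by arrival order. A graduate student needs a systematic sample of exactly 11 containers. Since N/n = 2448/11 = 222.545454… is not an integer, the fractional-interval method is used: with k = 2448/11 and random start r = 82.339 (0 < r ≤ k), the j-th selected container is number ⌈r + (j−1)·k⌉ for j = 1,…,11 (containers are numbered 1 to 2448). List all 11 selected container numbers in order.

83, 305, 528, 750, 973, 1196, 1418, 1641, 1863, 2086, 2308

j=1: r + 0k = 82.339 → ⌈·⌉ = 83
j=2: r + 1k = 304.884454… → ⌈·⌉ = 305
j=3: r + 2k = 527.429909… → ⌈·⌉ = 528
j=4: r + 3k = 749.975363… → ⌈·⌉ = 750
j=5: r + 4k = 972.520818… → ⌈·⌉ = 973
j=6: r + 5k = 1195.066272… → ⌈·⌉ = 1196
j=7: r + 6k = 1417.611727… → ⌈·⌉ = 1418
j=8: r + 7k = 1640.157181… → ⌈·⌉ = 1641
j=9: r + 8k = 1862.702636… → ⌈·⌉ = 1863
j=10: r + 9k = 2085.248090… → ⌈·⌉ = 2086
j=11: r + 10k = 2307.793545… → ⌈·⌉ = 2308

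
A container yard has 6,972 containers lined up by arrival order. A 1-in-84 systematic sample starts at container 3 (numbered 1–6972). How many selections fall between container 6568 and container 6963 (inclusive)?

k = 84
First selection ≥ 6568: 3 + ⌈(6568−3)/84⌉·84 = 3 + 79×84 = 6639
Last selection ≤ 6963: 3 + ⌊(6963−3)/84⌋·84 = 3 + 82×84 = 6891
Count = 82 − 79 + 1 = 4

4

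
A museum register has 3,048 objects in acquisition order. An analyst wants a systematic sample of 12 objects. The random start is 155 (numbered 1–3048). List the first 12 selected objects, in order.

155, 409, 663, 917, 1171, 1425, 1679, 1933, 2187, 2441, 2695, 2949

k = N/n = 3048/12 = 254
object 1: 155
object 2: 155 + 254 = 409
object 3: 409 + 254 = 663
object 4: 663 + 254 = 917
object 5: 917 + 254 = 1171
object 6: 1171 + 254 = 1425
object 7: 1425 + 254 = 1679
object 8: 1679 + 254 = 1933
object 9: 1933 + 254 = 2187
object 10: 2187 + 254 = 2441
object 11: 2441 + 254 = 2695
object 12: 2695 + 254 = 2949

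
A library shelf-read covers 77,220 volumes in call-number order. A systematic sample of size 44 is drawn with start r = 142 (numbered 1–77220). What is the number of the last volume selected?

75607

k = 77220/44 = 1755
44th selection = r + (44−1)·k = 142 + 43×1755 = 142 + 75465 = 75607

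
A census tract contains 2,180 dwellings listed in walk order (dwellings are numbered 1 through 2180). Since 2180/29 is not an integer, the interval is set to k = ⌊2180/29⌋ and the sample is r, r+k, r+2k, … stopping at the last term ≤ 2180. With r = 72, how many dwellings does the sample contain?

29

k = ⌊2180/29⌋ = 75
Achieved size = ⌊(2180 − 72)/75⌋ + 1 = ⌊2108/75⌋ + 1 = 28 + 1 = 29
(last selection: 72 + 28×75 = 2172 ≤ 2180; next would be 2247 > 2180)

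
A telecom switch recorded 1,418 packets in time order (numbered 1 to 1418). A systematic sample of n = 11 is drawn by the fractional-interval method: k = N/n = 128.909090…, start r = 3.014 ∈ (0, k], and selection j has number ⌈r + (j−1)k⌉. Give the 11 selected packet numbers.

4, 132, 261, 390, 519, 648, 777, 906, 1035, 1164, 1293

j=1: r + 0k = 3.014 → ⌈·⌉ = 4
j=2: r + 1k = 131.923090… → ⌈·⌉ = 132
j=3: r + 2k = 260.832181… → ⌈·⌉ = 261
j=4: r + 3k = 389.741272… → ⌈·⌉ = 390
j=5: r + 4k = 518.650363… → ⌈·⌉ = 519
j=6: r + 5k = 647.559454… → ⌈·⌉ = 648
j=7: r + 6k = 776.468545… → ⌈·⌉ = 777
j=8: r + 7k = 905.377636… → ⌈·⌉ = 906
j=9: r + 8k = 1034.286727… → ⌈·⌉ = 1035
j=10: r + 9k = 1163.195818… → ⌈·⌉ = 1164
j=11: r + 10k = 1292.104909… → ⌈·⌉ = 1293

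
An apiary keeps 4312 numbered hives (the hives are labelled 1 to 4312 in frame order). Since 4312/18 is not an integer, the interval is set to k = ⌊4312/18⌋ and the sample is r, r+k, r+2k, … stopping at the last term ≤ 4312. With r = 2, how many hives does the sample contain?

19

k = ⌊4312/18⌋ = 239
Achieved size = ⌊(4312 − 2)/239⌋ + 1 = ⌊4310/239⌋ + 1 = 18 + 1 = 19
(last selection: 2 + 18×239 = 4304 ≤ 4312; next would be 4543 > 4312)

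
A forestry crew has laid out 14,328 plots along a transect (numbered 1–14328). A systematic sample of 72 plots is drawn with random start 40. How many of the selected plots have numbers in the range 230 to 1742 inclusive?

k = 14328/72 = 199
First selection ≥ 230: 40 + ⌈(230−40)/199⌉·199 = 40 + 1×199 = 239
Last selection ≤ 1742: 40 + ⌊(1742−40)/199⌋·199 = 40 + 8×199 = 1632
Count = 8 − 1 + 1 = 8

8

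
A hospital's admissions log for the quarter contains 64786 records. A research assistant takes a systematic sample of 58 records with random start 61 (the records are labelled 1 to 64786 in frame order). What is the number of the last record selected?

63730

k = 64786/58 = 1117
58th selection = r + (58−1)·k = 61 + 57×1117 = 61 + 63669 = 63730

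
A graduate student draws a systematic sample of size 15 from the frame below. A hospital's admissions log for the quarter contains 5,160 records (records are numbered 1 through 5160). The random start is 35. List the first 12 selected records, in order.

k = N/n = 5160/15 = 344
record 1: 35
record 2: 35 + 344 = 379
record 3: 379 + 344 = 723
record 4: 723 + 344 = 1067
record 5: 1067 + 344 = 1411
record 6: 1411 + 344 = 1755
record 7: 1755 + 344 = 2099
record 8: 2099 + 344 = 2443
record 9: 2443 + 344 = 2787
record 10: 2787 + 344 = 3131
record 11: 3131 + 344 = 3475
record 12: 3475 + 344 = 3819

35, 379, 723, 1067, 1411, 1755, 2099, 2443, 2787, 3131, 3475, 3819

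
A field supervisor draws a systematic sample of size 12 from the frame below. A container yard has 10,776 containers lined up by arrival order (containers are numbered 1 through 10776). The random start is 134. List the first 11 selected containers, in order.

134, 1032, 1930, 2828, 3726, 4624, 5522, 6420, 7318, 8216, 9114

k = N/n = 10776/12 = 898
container 1: 134
container 2: 134 + 898 = 1032
container 3: 1032 + 898 = 1930
container 4: 1930 + 898 = 2828
container 5: 2828 + 898 = 3726
container 6: 3726 + 898 = 4624
container 7: 4624 + 898 = 5522
container 8: 5522 + 898 = 6420
container 9: 6420 + 898 = 7318
container 10: 7318 + 898 = 8216
container 11: 8216 + 898 = 9114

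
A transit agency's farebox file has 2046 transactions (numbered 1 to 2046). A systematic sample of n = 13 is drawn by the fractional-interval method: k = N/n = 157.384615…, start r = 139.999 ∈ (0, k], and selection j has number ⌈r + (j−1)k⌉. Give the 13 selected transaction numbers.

j=1: r + 0k = 139.999 → ⌈·⌉ = 140
j=2: r + 1k = 297.383615… → ⌈·⌉ = 298
j=3: r + 2k = 454.768230… → ⌈·⌉ = 455
j=4: r + 3k = 612.152846… → ⌈·⌉ = 613
j=5: r + 4k = 769.537461… → ⌈·⌉ = 770
j=6: r + 5k = 926.922076… → ⌈·⌉ = 927
j=7: r + 6k = 1084.306692… → ⌈·⌉ = 1085
j=8: r + 7k = 1241.691307… → ⌈·⌉ = 1242
j=9: r + 8k = 1399.075923… → ⌈·⌉ = 1400
j=10: r + 9k = 1556.460538… → ⌈·⌉ = 1557
j=11: r + 10k = 1713.845153… → ⌈·⌉ = 1714
j=12: r + 11k = 1871.229769… → ⌈·⌉ = 1872
j=13: r + 12k = 2028.614384… → ⌈·⌉ = 2029

140, 298, 455, 613, 770, 927, 1085, 1242, 1400, 1557, 1714, 1872, 2029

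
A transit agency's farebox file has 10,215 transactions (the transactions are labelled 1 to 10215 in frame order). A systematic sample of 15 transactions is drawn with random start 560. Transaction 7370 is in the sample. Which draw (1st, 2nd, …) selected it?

k = 10215/15 = 681
position = (7370 − 560)/681 + 1 = 6810/681 + 1 = 10 + 1 = 11

11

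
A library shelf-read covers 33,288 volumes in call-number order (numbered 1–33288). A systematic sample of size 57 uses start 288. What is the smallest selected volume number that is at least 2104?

k = 33288/57 = 584
Steps past start: ⌈(2104 − 288)/584⌉ = ⌈1816/584⌉ = 4
Selected volume: 288 + 4×584 = 2624

2624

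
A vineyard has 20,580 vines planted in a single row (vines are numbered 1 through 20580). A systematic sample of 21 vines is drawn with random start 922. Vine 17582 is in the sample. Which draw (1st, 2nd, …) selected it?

k = 20580/21 = 980
position = (17582 − 922)/980 + 1 = 16660/980 + 1 = 17 + 1 = 18

18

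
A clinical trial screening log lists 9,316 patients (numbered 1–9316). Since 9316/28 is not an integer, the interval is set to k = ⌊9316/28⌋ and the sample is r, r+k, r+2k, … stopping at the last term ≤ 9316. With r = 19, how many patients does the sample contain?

29

k = ⌊9316/28⌋ = 332
Achieved size = ⌊(9316 − 19)/332⌋ + 1 = ⌊9297/332⌋ + 1 = 28 + 1 = 29
(last selection: 19 + 28×332 = 9315 ≤ 9316; next would be 9647 > 9316)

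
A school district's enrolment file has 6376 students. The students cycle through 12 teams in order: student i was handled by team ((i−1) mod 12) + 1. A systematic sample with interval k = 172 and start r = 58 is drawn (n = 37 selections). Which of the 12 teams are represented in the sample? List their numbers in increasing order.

2, 6, 10

Consecutive selections differ by k = 172, so their team numbers differ by 172 mod 12 = 4.
gcd(172, 12) = 4, so the sample visits 12/4 = 3 distinct residues mod 12.
Start 58 is team 10; the teams hit are 2, 6, 10.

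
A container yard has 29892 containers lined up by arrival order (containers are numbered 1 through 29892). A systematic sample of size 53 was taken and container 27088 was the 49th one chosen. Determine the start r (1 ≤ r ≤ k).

k = 29892/53 = 564
r = 27088 − (49−1)×564 = 27088 − 27072 = 16

16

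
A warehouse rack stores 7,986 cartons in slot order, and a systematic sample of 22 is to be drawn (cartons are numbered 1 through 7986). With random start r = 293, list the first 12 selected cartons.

k = N/n = 7986/22 = 363
carton 1: 293
carton 2: 293 + 363 = 656
carton 3: 656 + 363 = 1019
carton 4: 1019 + 363 = 1382
carton 5: 1382 + 363 = 1745
carton 6: 1745 + 363 = 2108
carton 7: 2108 + 363 = 2471
carton 8: 2471 + 363 = 2834
carton 9: 2834 + 363 = 3197
carton 10: 3197 + 363 = 3560
carton 11: 3560 + 363 = 3923
carton 12: 3923 + 363 = 4286

293, 656, 1019, 1382, 1745, 2108, 2471, 2834, 3197, 3560, 3923, 4286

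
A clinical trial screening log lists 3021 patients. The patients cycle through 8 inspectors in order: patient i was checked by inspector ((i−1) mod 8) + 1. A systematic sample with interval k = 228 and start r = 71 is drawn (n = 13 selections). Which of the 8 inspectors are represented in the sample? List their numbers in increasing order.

3, 7

Consecutive selections differ by k = 228, so their inspector numbers differ by 228 mod 8 = 4.
gcd(228, 8) = 4, so the sample visits 8/4 = 2 distinct residues mod 8.
Start 71 is inspector 7; the inspectors hit are 3, 7.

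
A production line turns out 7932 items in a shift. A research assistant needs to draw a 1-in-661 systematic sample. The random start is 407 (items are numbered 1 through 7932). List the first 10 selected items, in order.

407, 1068, 1729, 2390, 3051, 3712, 4373, 5034, 5695, 6356

item 1: 407
item 2: 407 + 661 = 1068
item 3: 1068 + 661 = 1729
item 4: 1729 + 661 = 2390
item 5: 2390 + 661 = 3051
item 6: 3051 + 661 = 3712
item 7: 3712 + 661 = 4373
item 8: 4373 + 661 = 5034
item 9: 5034 + 661 = 5695
item 10: 5695 + 661 = 6356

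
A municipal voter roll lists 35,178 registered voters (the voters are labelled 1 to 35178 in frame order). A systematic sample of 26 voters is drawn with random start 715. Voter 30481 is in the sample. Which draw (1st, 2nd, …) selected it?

k = 35178/26 = 1353
position = (30481 − 715)/1353 + 1 = 29766/1353 + 1 = 22 + 1 = 23

23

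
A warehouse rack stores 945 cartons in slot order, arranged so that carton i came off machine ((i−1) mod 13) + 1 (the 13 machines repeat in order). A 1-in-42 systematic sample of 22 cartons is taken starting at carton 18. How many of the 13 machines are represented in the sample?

Consecutive selections differ by k = 42, so their machine numbers differ by 42 mod 13 = 3.
gcd(42, 13) = 1, so the sample visits 13/1 = 13 distinct residues mod 13.
Start 18 is machine 5; the machines hit are 1, 2, 3, 4, 5, 6, 7, 8, 9, 10, 11, 12, 13.

13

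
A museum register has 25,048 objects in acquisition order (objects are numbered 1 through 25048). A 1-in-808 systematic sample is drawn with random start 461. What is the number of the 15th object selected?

k = 808
15th selection = r + (15−1)·k = 461 + 14×808 = 461 + 11312 = 11773

11773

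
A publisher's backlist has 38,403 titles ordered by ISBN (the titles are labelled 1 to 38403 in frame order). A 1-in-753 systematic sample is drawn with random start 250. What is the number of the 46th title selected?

34135

k = 753
46th selection = r + (46−1)·k = 250 + 45×753 = 250 + 33885 = 34135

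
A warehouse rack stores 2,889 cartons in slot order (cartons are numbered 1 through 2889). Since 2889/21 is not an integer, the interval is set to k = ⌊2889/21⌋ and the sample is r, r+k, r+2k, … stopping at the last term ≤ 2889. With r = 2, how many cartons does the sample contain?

k = ⌊2889/21⌋ = 137
Achieved size = ⌊(2889 − 2)/137⌋ + 1 = ⌊2887/137⌋ + 1 = 21 + 1 = 22
(last selection: 2 + 21×137 = 2879 ≤ 2889; next would be 3016 > 2889)

22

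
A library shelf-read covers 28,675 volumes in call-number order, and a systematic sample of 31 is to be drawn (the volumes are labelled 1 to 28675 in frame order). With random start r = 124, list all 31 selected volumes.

124, 1049, 1974, 2899, 3824, 4749, 5674, 6599, 7524, 8449, 9374, 10299, 11224, 12149, 13074, 13999, 14924, 15849, 16774, 17699, 18624, 19549, 20474, 21399, 22324, 23249, 24174, 25099, 26024, 26949, 27874

k = N/n = 28675/31 = 925
volume 1: 124
volume 2: 124 + 925 = 1049
volume 3: 1049 + 925 = 1974
volume 4: 1974 + 925 = 2899
volume 5: 2899 + 925 = 3824
volume 6: 3824 + 925 = 4749
volume 7: 4749 + 925 = 5674
volume 8: 5674 + 925 = 6599
volume 9: 6599 + 925 = 7524
volume 10: 7524 + 925 = 8449
volume 11: 8449 + 925 = 9374
volume 12: 9374 + 925 = 10299
volume 13: 10299 + 925 = 11224
volume 14: 11224 + 925 = 12149
volume 15: 12149 + 925 = 13074
volume 16: 13074 + 925 = 13999
volume 17: 13999 + 925 = 14924
volume 18: 14924 + 925 = 15849
volume 19: 15849 + 925 = 16774
volume 20: 16774 + 925 = 17699
volume 21: 17699 + 925 = 18624
volume 22: 18624 + 925 = 19549
volume 23: 19549 + 925 = 20474
volume 24: 20474 + 925 = 21399
volume 25: 21399 + 925 = 22324
volume 26: 22324 + 925 = 23249
volume 27: 23249 + 925 = 24174
volume 28: 24174 + 925 = 25099
volume 29: 25099 + 925 = 26024
volume 30: 26024 + 925 = 26949
volume 31: 26949 + 925 = 27874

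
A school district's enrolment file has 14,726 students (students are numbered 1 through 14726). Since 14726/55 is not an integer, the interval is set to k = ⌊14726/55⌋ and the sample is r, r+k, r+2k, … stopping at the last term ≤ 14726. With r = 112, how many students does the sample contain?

k = ⌊14726/55⌋ = 267
Achieved size = ⌊(14726 − 112)/267⌋ + 1 = ⌊14614/267⌋ + 1 = 54 + 1 = 55
(last selection: 112 + 54×267 = 14530 ≤ 14726; next would be 14797 > 14726)

55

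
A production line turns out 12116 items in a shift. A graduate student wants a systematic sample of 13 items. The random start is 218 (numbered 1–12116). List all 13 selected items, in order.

k = N/n = 12116/13 = 932
item 1: 218
item 2: 218 + 932 = 1150
item 3: 1150 + 932 = 2082
item 4: 2082 + 932 = 3014
item 5: 3014 + 932 = 3946
item 6: 3946 + 932 = 4878
item 7: 4878 + 932 = 5810
item 8: 5810 + 932 = 6742
item 9: 6742 + 932 = 7674
item 10: 7674 + 932 = 8606
item 11: 8606 + 932 = 9538
item 12: 9538 + 932 = 10470
item 13: 10470 + 932 = 11402

218, 1150, 2082, 3014, 3946, 4878, 5810, 6742, 7674, 8606, 9538, 10470, 11402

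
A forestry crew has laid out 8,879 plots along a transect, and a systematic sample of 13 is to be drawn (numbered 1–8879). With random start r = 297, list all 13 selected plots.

k = N/n = 8879/13 = 683
plot 1: 297
plot 2: 297 + 683 = 980
plot 3: 980 + 683 = 1663
plot 4: 1663 + 683 = 2346
plot 5: 2346 + 683 = 3029
plot 6: 3029 + 683 = 3712
plot 7: 3712 + 683 = 4395
plot 8: 4395 + 683 = 5078
plot 9: 5078 + 683 = 5761
plot 10: 5761 + 683 = 6444
plot 11: 6444 + 683 = 7127
plot 12: 7127 + 683 = 7810
plot 13: 7810 + 683 = 8493

297, 980, 1663, 2346, 3029, 3712, 4395, 5078, 5761, 6444, 7127, 7810, 8493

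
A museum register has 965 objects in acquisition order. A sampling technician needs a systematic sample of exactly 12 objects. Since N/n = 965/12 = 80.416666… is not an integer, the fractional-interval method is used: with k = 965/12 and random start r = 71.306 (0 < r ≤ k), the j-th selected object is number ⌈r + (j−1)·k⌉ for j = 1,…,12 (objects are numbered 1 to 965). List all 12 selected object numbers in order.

72, 152, 233, 313, 393, 474, 554, 635, 715, 796, 876, 956

j=1: r + 0k = 71.306 → ⌈·⌉ = 72
j=2: r + 1k = 151.722666… → ⌈·⌉ = 152
j=3: r + 2k = 232.139333… → ⌈·⌉ = 233
j=4: r + 3k = 312.556 → ⌈·⌉ = 313
j=5: r + 4k = 392.972666… → ⌈·⌉ = 393
j=6: r + 5k = 473.389333… → ⌈·⌉ = 474
j=7: r + 6k = 553.806 → ⌈·⌉ = 554
j=8: r + 7k = 634.222666… → ⌈·⌉ = 635
j=9: r + 8k = 714.639333… → ⌈·⌉ = 715
j=10: r + 9k = 795.056 → ⌈·⌉ = 796
j=11: r + 10k = 875.472666… → ⌈·⌉ = 876
j=12: r + 11k = 955.889333… → ⌈·⌉ = 956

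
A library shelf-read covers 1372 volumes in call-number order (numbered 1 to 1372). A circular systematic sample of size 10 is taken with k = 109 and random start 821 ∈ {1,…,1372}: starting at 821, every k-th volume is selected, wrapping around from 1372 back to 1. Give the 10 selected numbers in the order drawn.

821, 930, 1039, 1148, 1257, 1366, 103, 212, 321, 430

Selection 1: 821
Selection 2: 821 + 109 = 930
Selection 3: 930 + 109 = 1039
Selection 4: 1039 + 109 = 1148
Selection 5: 1148 + 109 = 1257
Selection 6: 1257 + 109 = 1366
Selection 7: 1366 + 109 = 1475 → 1475 − 1372 = 103
Selection 8: 103 + 109 = 212
Selection 9: 212 + 109 = 321
Selection 10: 321 + 109 = 430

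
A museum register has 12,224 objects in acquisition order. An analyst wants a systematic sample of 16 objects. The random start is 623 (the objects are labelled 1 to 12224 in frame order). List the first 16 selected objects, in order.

k = N/n = 12224/16 = 764
object 1: 623
object 2: 623 + 764 = 1387
object 3: 1387 + 764 = 2151
object 4: 2151 + 764 = 2915
object 5: 2915 + 764 = 3679
object 6: 3679 + 764 = 4443
object 7: 4443 + 764 = 5207
object 8: 5207 + 764 = 5971
object 9: 5971 + 764 = 6735
object 10: 6735 + 764 = 7499
object 11: 7499 + 764 = 8263
object 12: 8263 + 764 = 9027
object 13: 9027 + 764 = 9791
object 14: 9791 + 764 = 10555
object 15: 10555 + 764 = 11319
object 16: 11319 + 764 = 12083

623, 1387, 2151, 2915, 3679, 4443, 5207, 5971, 6735, 7499, 8263, 9027, 9791, 10555, 11319, 12083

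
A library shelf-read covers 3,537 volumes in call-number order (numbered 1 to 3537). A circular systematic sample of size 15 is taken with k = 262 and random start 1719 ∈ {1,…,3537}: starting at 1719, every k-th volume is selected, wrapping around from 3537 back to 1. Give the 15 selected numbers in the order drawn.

1719, 1981, 2243, 2505, 2767, 3029, 3291, 16, 278, 540, 802, 1064, 1326, 1588, 1850

Selection 1: 1719
Selection 2: 1719 + 262 = 1981
Selection 3: 1981 + 262 = 2243
Selection 4: 2243 + 262 = 2505
Selection 5: 2505 + 262 = 2767
Selection 6: 2767 + 262 = 3029
Selection 7: 3029 + 262 = 3291
Selection 8: 3291 + 262 = 3553 → 3553 − 3537 = 16
Selection 9: 16 + 262 = 278
Selection 10: 278 + 262 = 540
Selection 11: 540 + 262 = 802
Selection 12: 802 + 262 = 1064
Selection 13: 1064 + 262 = 1326
Selection 14: 1326 + 262 = 1588
Selection 15: 1588 + 262 = 1850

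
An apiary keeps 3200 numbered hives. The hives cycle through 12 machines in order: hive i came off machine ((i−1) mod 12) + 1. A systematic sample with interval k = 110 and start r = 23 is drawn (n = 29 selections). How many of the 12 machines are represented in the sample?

Consecutive selections differ by k = 110, so their machine numbers differ by 110 mod 12 = 2.
gcd(110, 12) = 2, so the sample visits 12/2 = 6 distinct residues mod 12.
Start 23 is machine 11; the machines hit are 1, 3, 5, 7, 9, 11.

6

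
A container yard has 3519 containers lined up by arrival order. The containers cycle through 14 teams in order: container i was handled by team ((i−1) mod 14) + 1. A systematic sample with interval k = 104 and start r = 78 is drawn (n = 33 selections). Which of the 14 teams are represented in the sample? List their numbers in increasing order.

2, 4, 6, 8, 10, 12, 14

Consecutive selections differ by k = 104, so their team numbers differ by 104 mod 14 = 6.
gcd(104, 14) = 2, so the sample visits 14/2 = 7 distinct residues mod 14.
Start 78 is team 8; the teams hit are 2, 4, 6, 8, 10, 12, 14.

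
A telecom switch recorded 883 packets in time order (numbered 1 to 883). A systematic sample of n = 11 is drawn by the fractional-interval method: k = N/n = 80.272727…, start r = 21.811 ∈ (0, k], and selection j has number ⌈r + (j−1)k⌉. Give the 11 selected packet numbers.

j=1: r + 0k = 21.811 → ⌈·⌉ = 22
j=2: r + 1k = 102.083727… → ⌈·⌉ = 103
j=3: r + 2k = 182.356454… → ⌈·⌉ = 183
j=4: r + 3k = 262.629181… → ⌈·⌉ = 263
j=5: r + 4k = 342.901909… → ⌈·⌉ = 343
j=6: r + 5k = 423.174636… → ⌈·⌉ = 424
j=7: r + 6k = 503.447363… → ⌈·⌉ = 504
j=8: r + 7k = 583.720090… → ⌈·⌉ = 584
j=9: r + 8k = 663.992818… → ⌈·⌉ = 664
j=10: r + 9k = 744.265545… → ⌈·⌉ = 745
j=11: r + 10k = 824.538272… → ⌈·⌉ = 825

22, 103, 183, 263, 343, 424, 504, 584, 664, 745, 825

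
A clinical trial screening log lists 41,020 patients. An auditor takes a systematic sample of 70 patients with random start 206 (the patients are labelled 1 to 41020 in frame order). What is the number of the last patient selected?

k = 41020/70 = 586
70th selection = r + (70−1)·k = 206 + 69×586 = 206 + 40434 = 40640

40640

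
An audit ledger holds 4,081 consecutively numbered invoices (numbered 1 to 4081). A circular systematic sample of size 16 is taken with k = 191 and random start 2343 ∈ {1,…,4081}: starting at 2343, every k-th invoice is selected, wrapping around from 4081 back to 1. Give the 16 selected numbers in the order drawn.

Selection 1: 2343
Selection 2: 2343 + 191 = 2534
Selection 3: 2534 + 191 = 2725
Selection 4: 2725 + 191 = 2916
Selection 5: 2916 + 191 = 3107
Selection 6: 3107 + 191 = 3298
Selection 7: 3298 + 191 = 3489
Selection 8: 3489 + 191 = 3680
Selection 9: 3680 + 191 = 3871
Selection 10: 3871 + 191 = 4062
Selection 11: 4062 + 191 = 4253 → 4253 − 4081 = 172
Selection 12: 172 + 191 = 363
Selection 13: 363 + 191 = 554
Selection 14: 554 + 191 = 745
Selection 15: 745 + 191 = 936
Selection 16: 936 + 191 = 1127

2343, 2534, 2725, 2916, 3107, 3298, 3489, 3680, 3871, 4062, 172, 363, 554, 745, 936, 1127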